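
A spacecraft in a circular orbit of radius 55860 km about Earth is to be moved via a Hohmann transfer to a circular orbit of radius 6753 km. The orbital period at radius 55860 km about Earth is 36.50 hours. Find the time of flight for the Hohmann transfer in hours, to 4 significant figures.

t = 7.657 hours

From Kepler's third law T² = 4π²r³/μ at r = 55860 km, T = 36.50 hours = 36.50 × 3600 s = 1.314×10^5 s: μ = 4π²r³/T² = 3.98540×10^5 km³/s².
Semi-major axis of the transfer orbit: a_t = (55860 + 6753)/2 = 31306.5 km.
By Kepler's third law the transfer-orbit period is T = 2π√(a_t³/μ), so t = T/2 = 27565 s.
Converting: 27565 s ÷ 3600 s/hour = 7.657 hours.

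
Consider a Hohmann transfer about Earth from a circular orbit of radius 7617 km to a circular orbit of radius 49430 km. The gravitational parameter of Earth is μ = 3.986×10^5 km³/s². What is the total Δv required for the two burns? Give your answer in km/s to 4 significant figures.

Δv = 3.661 km/s

Semi-major axis of the transfer orbit: a_t = (7617 + 49430)/2 = 28523.5 km.
Circular speed at r₁: v₁ = √(μ/r₁) = √(3.986×10^5/7617) = 7.234 km/s.
Transfer-orbit speed at r₁ (vis-viva): v_p = √[μ(2/r₁ − 1/a_t)] = 9.523 km/s.
First burn Δv₁ = |v_p − v₁| = 2.289 km/s.
At r₂, v₂ = √(μ/r₂) = 2.8397 km/s.
Transfer-orbit speed at r₂: v_a = √[μ(2/r₂ − 1/a_t)] = 1.4675 km/s.
Second burn Δv₂ = |v₂ − v_a| = 1.372 km/s.
Δv = Δv₁ + Δv₂ = 2.289 + 1.372 = 3.661 km/s.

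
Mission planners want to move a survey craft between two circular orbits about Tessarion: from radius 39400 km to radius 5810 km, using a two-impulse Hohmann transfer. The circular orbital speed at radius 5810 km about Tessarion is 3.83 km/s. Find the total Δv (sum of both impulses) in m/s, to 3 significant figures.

Δv = 1950 m/s

From the circular-orbit relation v² = μ/r at r = 5810 km: μ = v²r = (3.83)² × 5810 = 85226.3 km³/s².
Transfer-ellipse semi-major axis a_t = (r₁ + r₂)/2 = (39400 + 5810)/2 = 22605 km.
Circular speed at r₁: v₁ = √(μ/r₁) = √(85226.3/39400) = 1.47075 km/s.
On the transfer ellipse at r₁, vis-viva equation gives v_a = √[μ(2/r₁ − 1/a_t)] = 0.745632 km/s.
First burn Δv₁ = |v_a − v₁| = 0.72512 km/s.
Circular speed at r₂: v₂ = √(μ/r₂) = 3.8300 km/s.
Transfer-orbit speed at r₂: v_p = √[μ(2/r₂ − 1/a_t)] = 5.0564 km/s.
Second burn Δv₂ = |v₂ − v_p| = 1.2264 km/s.
Δv = Δv₁ + Δv₂ = 0.72512 + 1.2264 = 1.952 km/s.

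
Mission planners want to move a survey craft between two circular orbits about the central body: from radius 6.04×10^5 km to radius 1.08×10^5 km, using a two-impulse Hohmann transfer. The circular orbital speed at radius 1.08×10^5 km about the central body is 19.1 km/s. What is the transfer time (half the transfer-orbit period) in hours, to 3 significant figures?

From the circular-orbit relation v² = μ/r at r = 1.08×10^5 km: μ = v²r = (19.1)² × 1.08×10^5 = 3.93995×10^7 km³/s².
Semi-major axis of the transfer orbit: a_t = (6.040×10^5 + 1.080×10^5)/2 = 3.560×10^5 km.
By Kepler's third law the transfer-orbit period is T = 2π√(a_t³/μ), so t = T/2 = 1.063×10^5 s.
Converting: 1.063×10^5 s ÷ 3600 s/hour = 29.5 hours.

t = 29.5 hours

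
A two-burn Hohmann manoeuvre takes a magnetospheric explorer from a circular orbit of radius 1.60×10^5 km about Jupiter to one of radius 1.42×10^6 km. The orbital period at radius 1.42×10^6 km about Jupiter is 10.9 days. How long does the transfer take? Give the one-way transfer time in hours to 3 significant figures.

t = 54.3 hours

From Kepler's third law T² = 4π²r³/μ at r = 1.42×10^6 km, T = 10.9 days = 10.9 × 86400 s = 9.4176×10^5 s: μ = 4π²r³/T² = 1.27451×10^8 km³/s².
The Hohmann ellipse has a_t = (r₁ + r₂)/2 = 7.900×10^5 km.
Transfer time t = π√(a_t³/μ) = π√((7.900×10^5)³ / 1.27451×10^8) = 1.954×10^5 s.
Converting: 1.954×10^5 s ÷ 3600 s/hour = 54.3 hours.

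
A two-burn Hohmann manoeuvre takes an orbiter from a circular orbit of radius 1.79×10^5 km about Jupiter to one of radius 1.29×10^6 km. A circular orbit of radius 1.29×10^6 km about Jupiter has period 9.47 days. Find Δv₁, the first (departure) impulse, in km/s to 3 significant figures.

Δv₁ = 8.65 km/s

From Kepler's third law T² = 4π²r³/μ at r = 1.29×10^6 km, T = 9.47 days = 9.47 × 86400 s = 8.18208×10^5 s: μ = 4π²r³/T² = 1.26591×10^8 km³/s².
Transfer-ellipse semi-major axis a_t = (r₁ + r₂)/2 = (1.790×10^5 + 1.290×10^6)/2 = 7.345×10^5 km.
Circular speed at r = 1.790×10^5 km: v_c = √(μ/r) = 26.59 km/s.
Vis-viva on the transfer ellipse at r = 1.790×10^5 km gives v_t = √[μ(2/r − 1/a_t)] = 35.24 km/s.
Δv₁ = |v_t − v_c| = |35.24 − 26.59| = 8.650 km/s.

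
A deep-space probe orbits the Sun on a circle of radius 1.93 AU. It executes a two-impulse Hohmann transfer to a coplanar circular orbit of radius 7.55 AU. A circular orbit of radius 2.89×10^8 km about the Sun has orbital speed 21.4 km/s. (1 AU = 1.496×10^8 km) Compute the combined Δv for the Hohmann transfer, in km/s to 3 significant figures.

Δv = 9.53 km/s

From the circular-orbit relation v² = μ/r at r = 2.89×10^8 km: μ = v²r = (21.4)² × 2.89×10^8 = 1.32350×10^11 km³/s².
In km: r₁ = 1.93 × 1.496×10^8 = 2.88728×10^8 km; r₂ = 7.55 × 1.496×10^8 = 1.12948×10^9 km.
The Hohmann ellipse has a_t = (r₁ + r₂)/2 = 7.09104×10^8 km.
Circular speed at r₁: v₁ = √(μ/r₁) = √(1.32350×10^11/2.88728×10^8) = 21.410 km/s.
Transfer-orbit speed at r₁ (vis-viva equation): v_p = √[μ(2/r₁ − 1/a_t)] = 27.021 km/s.
First burn Δv₁ = |v_p − v₁| = 5.611 km/s.
Circular speed at r₂: v₂ = √(μ/r₂) = 10.825 km/s.
Transfer-orbit speed at r₂: v_a = √[μ(2/r₂ − 1/a_t)] = 6.9074 km/s.
Second burn Δv₂ = |v₂ − v_a| = 3.918 km/s.
Δv = Δv₁ + Δv₂ = 5.611 + 3.918 = 9.529 km/s.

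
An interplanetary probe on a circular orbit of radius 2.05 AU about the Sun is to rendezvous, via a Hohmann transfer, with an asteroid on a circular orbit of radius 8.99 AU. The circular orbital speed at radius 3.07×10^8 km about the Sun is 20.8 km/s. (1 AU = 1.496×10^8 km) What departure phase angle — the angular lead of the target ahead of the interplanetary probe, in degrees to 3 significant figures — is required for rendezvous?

φ = 93.4°

From the circular-orbit relation v² = μ/r at r = 3.07×10^8 km: μ = v²r = (20.8)² × 3.07×10^8 = 1.32820×10^11 km³/s².
In km: r₁ = 2.05 × 1.496×10^8 = 3.0668×10^8 km; r₂ = 8.99 × 1.496×10^8 = 1.344904×10^9 km.
The Hohmann ellipse has a_t = (r₁ + r₂)/2 = 8.25792×10^8 km.
Transfer time t = π√(a_t³/μ) = 2.0456×10^8 s.
Target angular speed ω₂ = √(μ/r₂³) = 7.3892×10^-9 rad/s.
Angle swept by the target during transfer: ω₂·t = 1.5115 rad = 86.60°.
The interplanetary probe traverses 180° on the transfer ellipse, so the target must lead by 180° − 86.60° = 93.4°.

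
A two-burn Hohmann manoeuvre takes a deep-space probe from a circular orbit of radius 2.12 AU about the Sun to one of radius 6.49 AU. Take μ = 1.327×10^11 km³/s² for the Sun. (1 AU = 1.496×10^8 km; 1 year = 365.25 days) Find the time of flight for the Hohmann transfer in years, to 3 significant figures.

t = 4.47 years

In km: r₁ = 2.12 × 1.496×10^8 = 3.17152×10^8 km; r₂ = 6.49 × 1.496×10^8 = 9.70904×10^8 km.
Semi-major axis of the transfer orbit: a_t = (3.17152×10^8 + 9.70904×10^8)/2 = 6.44028×10^8 km.
By Kepler's third law the transfer-orbit period is T = 2π√(a_t³/μ), so t = T/2 = 1.410×10^8 s.
Converting: 1.410×10^8 s ÷ 3.15576×10^7 s/year (365.25 × 86400) = 4.47 years.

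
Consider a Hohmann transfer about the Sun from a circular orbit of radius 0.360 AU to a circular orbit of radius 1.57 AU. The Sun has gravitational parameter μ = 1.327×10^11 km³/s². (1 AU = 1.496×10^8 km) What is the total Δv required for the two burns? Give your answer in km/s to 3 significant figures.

Δv = 22.9 km/s

In km: r₁ = 0.360 × 1.496×10^8 = 5.3856×10^7 km; r₂ = 1.57 × 1.496×10^8 = 2.34872×10^8 km.
Semi-major axis of the transfer orbit: a_t = (5.3856×10^7 + 2.34872×10^8)/2 = 1.44364×10^8 km.
Circular speed at r₁: v₁ = √(μ/r₁) = √(1.327×10^11/5.3856×10^7) = 49.638 km/s.
Transfer-orbit speed at r₁ (vis-viva): v_p = √[μ(2/r₁ − 1/a_t)] = 63.315 km/s.
First burn Δv₁ = |v_p − v₁| = 13.68 km/s.
Circular speed at r₂: v₂ = √(μ/r₂) = 23.769 km/s.
Transfer-orbit speed at r₂: v_a = √[μ(2/r₂ − 1/a_t)] = 14.518 km/s.
Second burn Δv₂ = |v₂ − v_a| = 9.251 km/s.
Total Δv = Δv₁ + Δv₂ = 22.93 km/s.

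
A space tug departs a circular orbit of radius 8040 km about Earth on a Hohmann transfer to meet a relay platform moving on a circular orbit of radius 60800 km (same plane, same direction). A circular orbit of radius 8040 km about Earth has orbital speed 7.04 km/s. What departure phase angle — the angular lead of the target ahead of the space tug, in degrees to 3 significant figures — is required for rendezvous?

φ = 103°

From the circular-orbit relation v² = μ/r at r = 8040 km: μ = v²r = (7.04)² × 8040 = 3.98475×10^5 km³/s².
Transfer-ellipse semi-major axis a_t = (r₁ + r₂)/2 = (8040 + 60800)/2 = 34420 km.
The half-period of the transfer ellipse is t = π√(a_t³/μ) = 31781 s.
The target's mean motion on its circular orbit is ω₂ = √(μ/r₂³) = 4.2106×10^-5 rad/s.
Angle swept by the target during transfer: ω₂·t = 1.3382 rad = 76.67°.
The space tug traverses 180° on the transfer ellipse, so the target must lead by 180° − 76.67° = 103°.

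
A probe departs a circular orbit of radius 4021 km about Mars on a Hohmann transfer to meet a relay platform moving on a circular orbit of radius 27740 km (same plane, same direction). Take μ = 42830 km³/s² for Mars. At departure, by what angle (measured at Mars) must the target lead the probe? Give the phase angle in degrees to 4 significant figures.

Semi-major axis of the transfer orbit: a_t = (4021 + 27740)/2 = 15880.5 km.
Transfer time t = π√(a_t³/μ) = 30379 s.
Target angular speed ω₂ = √(μ/r₂³) = 4.4793×10^-5 rad/s.
Angle swept by the target during transfer: ω₂·t = 1.3608 rad = 77.97°.
The probe traverses 180° on the transfer ellipse, so the target must lead by 180° − 77.97° = 102.0°.

φ = 102.0°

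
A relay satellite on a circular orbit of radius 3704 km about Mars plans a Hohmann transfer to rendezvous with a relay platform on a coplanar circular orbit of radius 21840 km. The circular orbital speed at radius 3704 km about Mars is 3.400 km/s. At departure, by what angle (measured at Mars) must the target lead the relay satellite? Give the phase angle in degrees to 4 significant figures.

From the circular-orbit relation v² = μ/r at r = 3704 km: μ = v²r = (3.400)² × 3704 = 42818.2 km³/s².
Transfer-ellipse semi-major axis a_t = (r₁ + r₂)/2 = (3704 + 21840)/2 = 12772 km.
The half-period of the transfer ellipse is t = π√(a_t³/μ) = 21910 s.
Target angular speed ω₂ = √(μ/r₂³) = 6.411×10^-5 rad/s.
Angle swept by the target during transfer: ω₂·t = 1.405 rad = 80.50°.
The relay satellite traverses 180° on the transfer ellipse, so the target must lead by 180° − 80.50° = 99.50°.

φ = 99.50°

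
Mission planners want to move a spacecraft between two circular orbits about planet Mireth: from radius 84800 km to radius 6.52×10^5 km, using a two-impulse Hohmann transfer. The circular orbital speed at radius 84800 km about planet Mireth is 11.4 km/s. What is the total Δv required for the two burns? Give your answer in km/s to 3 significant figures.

Δv = 5.90 km/s

From the circular-orbit relation v² = μ/r at r = 84800 km: μ = v²r = (11.4)² × 84800 = 1.10206×10^7 km³/s².
Transfer-ellipse semi-major axis a_t = (r₁ + r₂)/2 = (84800 + 6.520×10^5)/2 = 3.684×10^5 km.
At r₁ the circular-orbit speed is v₁ = √(μ/r₁) = 11.400 km/s.
On the transfer ellipse at r₁, vis-viva gives v_p = √[μ(2/r₁ − 1/a_t)] = 15.166 km/s.
First burn Δv₁ = |v_p − v₁| = 3.766 km/s.
Circular speed at r₂: v₂ = √(μ/r₂) = 4.1113 km/s.
Transfer-orbit speed at r₂: v_a = √[μ(2/r₂ − 1/a_t)] = 1.9725 km/s.
Second burn Δv₂ = |v₂ − v_a| = 2.139 km/s.
Δv = Δv₁ + Δv₂ = 3.766 + 2.139 = 5.905 km/s.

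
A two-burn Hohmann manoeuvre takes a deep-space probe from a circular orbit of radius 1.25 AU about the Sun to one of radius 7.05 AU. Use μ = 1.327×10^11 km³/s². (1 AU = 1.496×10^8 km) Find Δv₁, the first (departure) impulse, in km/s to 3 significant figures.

In km: r₁ = 1.25 × 1.496×10^8 = 1.870×10^8 km; r₂ = 7.05 × 1.496×10^8 = 1.05468×10^9 km.
Semi-major axis of the transfer orbit: a_t = (1.870×10^8 + 1.05468×10^9)/2 = 6.2084×10^8 km.
Circular speed at r = 1.870×10^8 km: v_c = √(μ/r) = 26.6388 km/s.
Vis-viva on the transfer ellipse at r = 1.870×10^8 km gives v_t = √[μ(2/r − 1/a_t)] = 34.7204 km/s.
Δv₁ = |v_t − v_c| = |34.7204 − 26.6388| = 8.082 km/s.

Δv₁ = 8.08 km/s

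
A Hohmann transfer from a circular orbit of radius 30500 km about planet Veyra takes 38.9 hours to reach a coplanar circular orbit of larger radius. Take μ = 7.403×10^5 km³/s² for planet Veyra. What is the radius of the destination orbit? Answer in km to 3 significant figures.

Transfer time t = 38.9 hours = 1.4004×10^5 s, and t = π√(a_t³/μ).
So a_t = (μ t²/π²)^(1/3) = (7.403×10^5 × (1.4004×10^5)² / π²)^(1/3) = 1.1373×10^5 km.
Since a_t = (r₁ + r₂)/2, r₂ = 2a_t − r₁ = 2×1.1373×10^5 − 30500 = 1.9696×10^5 km.

r₂ = 1.97×10^5 km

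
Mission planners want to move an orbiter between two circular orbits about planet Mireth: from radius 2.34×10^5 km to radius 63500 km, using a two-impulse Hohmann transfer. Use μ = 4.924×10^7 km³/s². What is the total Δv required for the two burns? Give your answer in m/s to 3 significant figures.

Transfer-ellipse semi-major axis a_t = (r₁ + r₂)/2 = (2.340×10^5 + 63500)/2 = 1.4875×10^5 km.
At r₁ the circular-orbit speed is v₁ = √(μ/r₁) = 14.506 km/s.
Transfer-orbit speed at r₁ (v² = μ(2/r − 1/a)): v_a = √[μ(2/r₁ − 1/a_t)] = 9.4778 km/s.
First burn Δv₁ = |v_a − v₁| = 5.028 km/s.
At r₂, v₂ = √(μ/r₂) = 27.85 km/s.
Transfer-orbit speed at r₂: v_p = √[μ(2/r₂ − 1/a_t)] = 34.93 km/s.
Second burn Δv₂ = |v₂ − v_p| = 7.080 km/s.
Total Δv = Δv₁ + Δv₂ = 12.11 km/s.

Δv = 12100 m/s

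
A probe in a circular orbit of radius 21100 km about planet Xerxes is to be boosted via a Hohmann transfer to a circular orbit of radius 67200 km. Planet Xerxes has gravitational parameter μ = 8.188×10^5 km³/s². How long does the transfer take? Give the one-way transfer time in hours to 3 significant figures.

t = 8.95 hours

Semi-major axis of the transfer orbit: a_t = (21100 + 67200)/2 = 44150 km.
Half the transfer-orbit period gives t = π√(a_t³/μ) = 32210 s.
Converting: 32210 s ÷ 3600 s/hour = 8.95 hours.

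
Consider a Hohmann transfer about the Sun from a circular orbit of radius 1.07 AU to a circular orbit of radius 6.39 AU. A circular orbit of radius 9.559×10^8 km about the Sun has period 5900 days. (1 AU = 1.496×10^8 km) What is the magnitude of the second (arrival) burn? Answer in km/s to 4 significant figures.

From Kepler's third law T² = 4π²r³/μ at r = 9.559×10^8 km, T = 5900 days = 5900 × 86400 s = 5.0976×10^8 s: μ = 4π²r³/T² = 1.32698×10^11 km³/s².
In km: r₁ = 1.07 × 1.496×10^8 = 1.60072×10^8 km; r₂ = 6.39 × 1.496×10^8 = 9.55944×10^8 km.
Semi-major axis of the transfer orbit: a_t = (1.60072×10^8 + 9.55944×10^8)/2 = 5.58008×10^8 km.
On the circular orbit at r = 9.55944×10^8 km, v_c = √(μ/r) = 11.782 km/s.
Vis-viva on the transfer ellipse at r = 9.55944×10^8 km gives v_t = √[μ(2/r − 1/a_t)] = 6.3104 km/s.
Δv₂ = |v_t − v_c| = |6.3104 − 11.782| = 5.472 km/s.

Δv₂ = 5.472 km/s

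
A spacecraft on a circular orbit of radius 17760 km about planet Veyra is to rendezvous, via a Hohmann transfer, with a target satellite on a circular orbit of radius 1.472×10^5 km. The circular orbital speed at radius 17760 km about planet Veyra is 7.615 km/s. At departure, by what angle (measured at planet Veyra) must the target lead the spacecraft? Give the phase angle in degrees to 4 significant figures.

From the circular-orbit relation v² = μ/r at r = 17760 km: μ = v²r = (7.615)² × 17760 = 1.02987×10^6 km³/s².
Semi-major axis of the transfer orbit: a_t = (17760 + 1.472×10^5)/2 = 82480 km.
The half-period of the transfer ellipse is t = π√(a_t³/μ) = 73330 s.
Target angular speed ω₂ = √(μ/r₂³) = 1.797×10^-5 rad/s.
Angle swept by the target during transfer: ω₂·t = 1.3177 rad = 75.50°.
The spacecraft traverses 180° on the transfer ellipse, so the target must lead by 180° − 75.50° = 104.5°.

φ = 104.5°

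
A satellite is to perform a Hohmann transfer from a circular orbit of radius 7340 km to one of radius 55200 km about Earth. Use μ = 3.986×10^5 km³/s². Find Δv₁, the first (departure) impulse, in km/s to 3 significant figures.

Semi-major axis of the transfer orbit: a_t = (7340 + 55200)/2 = 31270 km.
On the circular orbit at r = 7340 km, v_c = √(μ/r) = 7.369 km/s.
Transfer-orbit speed at the same r (vis-viva, a = a_t): v_t = √[μ(2/r − 1/a_t)] = 9.791 km/s.
Δv₁ = |v_t − v_c| = |9.791 − 7.369| = 2.422 km/s.

Δv₁ = 2.42 km/s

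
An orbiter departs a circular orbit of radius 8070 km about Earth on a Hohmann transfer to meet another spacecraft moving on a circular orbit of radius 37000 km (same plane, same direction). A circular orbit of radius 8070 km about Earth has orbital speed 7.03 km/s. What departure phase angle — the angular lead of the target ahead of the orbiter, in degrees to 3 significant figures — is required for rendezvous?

φ = 94.4°

From the circular-orbit relation v² = μ/r at r = 8070 km: μ = v²r = (7.03)² × 8070 = 3.98827×10^5 km³/s².
Transfer-ellipse semi-major axis a_t = (r₁ + r₂)/2 = (8070 + 37000)/2 = 22535 km.
The half-period of the transfer ellipse is t = π√(a_t³/μ) = 16830 s.
Target angular speed ω₂ = √(μ/r₂³) = 8.873×10^-5 rad/s.
Angle swept by the target during transfer: ω₂·t = 1.4933 rad = 85.56°.
Arrival is 180° from departure on the ellipse, so φ = 180° − 85.56° = 94.4°.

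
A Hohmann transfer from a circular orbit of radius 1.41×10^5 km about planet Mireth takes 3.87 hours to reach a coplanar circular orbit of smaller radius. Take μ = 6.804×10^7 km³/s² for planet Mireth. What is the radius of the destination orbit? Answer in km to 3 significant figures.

r₂ = 79400 km

Transfer time t = 3.87 hours = 13932 s, and t = π√(a_t³/μ).
So a_t = (μ t²/π²)^(1/3) = (6.804×10^7 × (13932)² / π²)^(1/3) = 1.1020×10^5 km.
Since a_t = (r₁ + r₂)/2, r₂ = 2a_t − r₁ = 2×1.1020×10^5 − 1.410×10^5 = 79400 km.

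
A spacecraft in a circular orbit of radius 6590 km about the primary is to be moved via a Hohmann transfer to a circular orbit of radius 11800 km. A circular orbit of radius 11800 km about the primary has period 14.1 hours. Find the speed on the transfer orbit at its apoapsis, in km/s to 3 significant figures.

From Kepler's third law T² = 4π²r³/μ at r = 11800 km, T = 14.1 hours = 14.1 × 3600 s = 50760 s: μ = 4π²r³/T² = 25174.6 km³/s².
Semi-major axis of the transfer orbit: a_t = (6590 + 11800)/2 = 9195 km.
At apoapsis, r = 11800 km.
Vis-viva: v = √[μ(2/r − 1/a_t)] = √[25174.6 × (2/11800 − 1/9195)] = 1.237 km/s.

v = 1.24 km/s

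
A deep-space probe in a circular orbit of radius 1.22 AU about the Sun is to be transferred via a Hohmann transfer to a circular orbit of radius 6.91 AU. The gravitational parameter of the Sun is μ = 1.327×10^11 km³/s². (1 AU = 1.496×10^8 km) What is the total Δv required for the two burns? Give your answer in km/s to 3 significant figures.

Δv = 13.3 km/s

In km: r₁ = 1.22 × 1.496×10^8 = 1.82512×10^8 km; r₂ = 6.91 × 1.496×10^8 = 1.033736×10^9 km.
Semi-major axis of the transfer orbit: a_t = (1.82512×10^8 + 1.033736×10^9)/2 = 6.08124×10^8 km.
Circular speed at r₁: v₁ = √(μ/r₁) = √(1.327×10^11/1.82512×10^8) = 26.9643 km/s.
Transfer-orbit speed at r₁ (v² = μ(2/r − 1/a)): v_p = √[μ(2/r₁ − 1/a_t)] = 35.1559 km/s.
First burn Δv₁ = |v_p − v₁| = 8.1916 km/s.
At r₂, v₂ = √(μ/r₂) = 11.33 km/s.
Transfer-orbit speed at r₂: v_a = √[μ(2/r₂ − 1/a_t)] = 6.207 km/s.
Second burn Δv₂ = |v₂ − v_a| = 5.1230 km/s.
Total Δv = Δv₁ + Δv₂ = 13.31 km/s.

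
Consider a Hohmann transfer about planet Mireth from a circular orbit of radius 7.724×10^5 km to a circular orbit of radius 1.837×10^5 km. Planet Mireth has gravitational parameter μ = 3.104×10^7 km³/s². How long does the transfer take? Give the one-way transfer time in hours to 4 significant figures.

t = 51.77 hours

Transfer-ellipse semi-major axis a_t = (r₁ + r₂)/2 = (7.724×10^5 + 1.837×10^5)/2 = 4.7805×10^5 km.
By Kepler's third law the transfer-orbit period is T = 2π√(a_t³/μ), so t = T/2 = 1.8638×10^5 s.
Converting: 1.8638×10^5 s ÷ 3600 s/hour = 51.77 hours.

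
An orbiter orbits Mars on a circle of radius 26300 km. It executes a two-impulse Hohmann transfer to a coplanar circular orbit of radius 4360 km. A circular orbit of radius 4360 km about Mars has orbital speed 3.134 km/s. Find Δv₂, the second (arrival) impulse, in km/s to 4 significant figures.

From the circular-orbit relation v² = μ/r at r = 4360 km: μ = v²r = (3.134)² × 4360 = 42823.7 km³/s².
The Hohmann ellipse has a_t = (r₁ + r₂)/2 = 15330 km.
On the circular orbit at r = 4360 km, v_c = √(μ/r) = 3.1340 km/s.
Vis-viva on the transfer ellipse at r = 4360 km gives v_t = √[μ(2/r − 1/a_t)] = 4.1049 km/s.
Δv₂ = |v_t − v_c| = |4.1049 − 3.1340| = 0.9709 km/s.

Δv₂ = 0.9709 km/s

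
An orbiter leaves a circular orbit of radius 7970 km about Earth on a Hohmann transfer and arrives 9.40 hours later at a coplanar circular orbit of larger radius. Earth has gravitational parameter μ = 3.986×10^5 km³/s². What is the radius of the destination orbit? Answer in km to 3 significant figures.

Transfer time t = 9.40 hours = 33840 s, and t = π√(a_t³/μ).
So a_t = (μ t²/π²)^(1/3) = (3.986×10^5 × (33840)² / π²)^(1/3) = 35895 km.
Since a_t = (r₁ + r₂)/2, r₂ = 2a_t − r₁ = 2×35895 − 7970 = 63820 km.

r₂ = 63800 km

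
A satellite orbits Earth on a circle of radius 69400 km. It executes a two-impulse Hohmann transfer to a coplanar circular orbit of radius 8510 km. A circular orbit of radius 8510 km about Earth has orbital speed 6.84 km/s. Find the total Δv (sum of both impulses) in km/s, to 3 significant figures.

Δv = 3.57 km/s

From the circular-orbit relation v² = μ/r at r = 8510 km: μ = v²r = (6.84)² × 8510 = 3.98145×10^5 km³/s².
The Hohmann ellipse has a_t = (r₁ + r₂)/2 = 38955 km.
At r₁ the circular-orbit speed is v₁ = √(μ/r₁) = 2.3952 km/s.
Transfer-orbit speed at r₁ (vis-viva): v_a = √[μ(2/r₁ − 1/a_t)] = 1.1195 km/s.
First burn Δv₁ = |v_a − v₁| = 1.2757 km/s.
At r₂, v₂ = √(μ/r₂) = 6.8400 km/s.
Transfer-orbit speed at r₂: v_p = √[μ(2/r₂ − 1/a_t)] = 9.1297 km/s.
Second burn Δv₂ = |v₂ − v_p| = 2.2897 km/s.
Total Δv = Δv₁ + Δv₂ = 3.565 km/s.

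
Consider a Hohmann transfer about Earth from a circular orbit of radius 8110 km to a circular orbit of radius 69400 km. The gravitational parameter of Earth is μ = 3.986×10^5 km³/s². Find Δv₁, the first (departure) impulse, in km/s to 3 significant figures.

Semi-major axis of the transfer orbit: a_t = (8110 + 69400)/2 = 38755 km.
On the circular orbit at r = 8110 km, v_c = √(μ/r) = 7.011 km/s.
Vis-viva on the transfer ellipse at r = 8110 km gives v_t = √[μ(2/r − 1/a_t)] = 9.382 km/s.
Δv₁ = |v_t − v_c| = |9.382 − 7.011| = 2.371 km/s.

Δv₁ = 2.37 km/s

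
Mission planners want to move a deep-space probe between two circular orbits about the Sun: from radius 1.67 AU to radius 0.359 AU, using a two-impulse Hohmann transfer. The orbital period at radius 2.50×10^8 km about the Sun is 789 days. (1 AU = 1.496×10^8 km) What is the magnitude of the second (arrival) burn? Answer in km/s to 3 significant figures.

Δv₂ = 14.1 km/s

From Kepler's third law T² = 4π²r³/μ at r = 2.50×10^8 km, T = 789 days = 789 × 86400 s = 6.81696×10^7 s: μ = 4π²r³/T² = 1.32739×10^11 km³/s².
In km: r₁ = 1.67 × 1.496×10^8 = 2.49832×10^8 km; r₂ = 0.359 × 1.496×10^8 = 5.37064×10^7 km.
Transfer-ellipse semi-major axis a_t = (r₁ + r₂)/2 = (2.49832×10^8 + 5.37064×10^7)/2 = 1.517692×10^8 km.
On the circular orbit at r = 5.37064×10^7 km, v_c = √(μ/r) = 49.71 km/s.
Transfer-orbit speed at the same r (vis-viva, a = a_t): v_t = √[μ(2/r − 1/a_t)] = 63.78 km/s.
Δv₂ = |v_t − v_c| = |63.78 − 49.71| = 14.07 km/s.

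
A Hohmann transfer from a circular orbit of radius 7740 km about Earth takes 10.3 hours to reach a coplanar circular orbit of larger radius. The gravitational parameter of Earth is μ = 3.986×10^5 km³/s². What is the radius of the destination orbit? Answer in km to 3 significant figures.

r₂ = 68600 km

Transfer time t = 10.3 hours = 37080 s, and t = π√(a_t³/μ).
So a_t = (μ t²/π²)^(1/3) = (3.986×10^5 × (37080)² / π²)^(1/3) = 38151 km.
Since a_t = (r₁ + r₂)/2, r₂ = 2a_t − r₁ = 2×38151 − 7740 = 68562 km.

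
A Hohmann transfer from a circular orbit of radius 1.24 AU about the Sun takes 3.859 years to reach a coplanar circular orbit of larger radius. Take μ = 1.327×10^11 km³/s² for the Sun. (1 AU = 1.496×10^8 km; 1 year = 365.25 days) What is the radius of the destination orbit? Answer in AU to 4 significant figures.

r₂ = 6.570 AU

In km: r₁ = 1.24 × 1.496×10^8 = 1.85504×10^8 km.
Transfer time t = 3.859 years × 365.25 × 86400 s = 1.217807784×10^8 s, and t = π√(a_t³/μ).
So a_t = (μ t²/π²)^(1/3) = (1.327×10^11 × (1.217807784×10^8)² / π²)^(1/3) = 5.8422×10^8 km.
Since a_t = (r₁ + r₂)/2, r₂ = 2a_t − r₁ = 2×5.8422×10^8 − 1.85504×10^8 = 9.82936×10^8 km.
In AU: r₂ = 9.82936×10^8 / 1.496×10^8 = 6.570 AU.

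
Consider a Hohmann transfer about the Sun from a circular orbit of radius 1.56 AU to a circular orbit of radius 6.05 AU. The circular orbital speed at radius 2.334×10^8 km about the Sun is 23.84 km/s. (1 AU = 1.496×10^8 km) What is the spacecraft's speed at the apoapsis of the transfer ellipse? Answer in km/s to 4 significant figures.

From the circular-orbit relation v² = μ/r at r = 2.334×10^8 km: μ = v²r = (23.84)² × 2.334×10^8 = 1.32652×10^11 km³/s².
In km: r₁ = 1.56 × 1.496×10^8 = 2.33376×10^8 km; r₂ = 6.05 × 1.496×10^8 = 9.0508×10^8 km.
Transfer-ellipse semi-major axis a_t = (r₁ + r₂)/2 = (2.33376×10^8 + 9.0508×10^8)/2 = 5.69228×10^8 km.
At apoapsis, r = 9.0508×10^8 km.
From the vis-viva equation, v = √[μ(2/r − 1/a_t)] = 7.752 km/s.

v = 7.752 km/s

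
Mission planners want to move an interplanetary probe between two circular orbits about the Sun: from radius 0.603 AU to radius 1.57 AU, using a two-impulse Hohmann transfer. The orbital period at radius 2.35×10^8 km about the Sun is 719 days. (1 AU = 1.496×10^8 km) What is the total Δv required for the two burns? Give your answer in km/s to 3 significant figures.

Δv = 13.8 km/s

From Kepler's third law T² = 4π²r³/μ at r = 2.35×10^8 km, T = 719 days = 719 × 86400 s = 6.21216×10^7 s: μ = 4π²r³/T² = 1.32763×10^11 km³/s².
In km: r₁ = 0.603 × 1.496×10^8 = 9.02088×10^7 km; r₂ = 1.57 × 1.496×10^8 = 2.34872×10^8 km.
Transfer-ellipse semi-major axis a_t = (r₁ + r₂)/2 = (9.02088×10^7 + 2.34872×10^8)/2 = 1.625404×10^8 km.
At r₁ the circular-orbit speed is v₁ = √(μ/r₁) = 38.363 km/s.
On the transfer ellipse at r₁, v² = μ(2/r − 1/a) gives v_p = √[μ(2/r₁ − 1/a_t)] = 46.116 km/s.
First burn Δv₁ = |v_p − v₁| = 7.753 km/s.
Circular speed at r₂: v₂ = √(μ/r₂) = 23.775 km/s.
Transfer-orbit speed at r₂: v_a = √[μ(2/r₂ − 1/a_t)] = 17.712 km/s.
Second burn Δv₂ = |v₂ − v_a| = 6.063 km/s.
Δv = Δv₁ + Δv₂ = 7.753 + 6.063 = 13.82 km/s.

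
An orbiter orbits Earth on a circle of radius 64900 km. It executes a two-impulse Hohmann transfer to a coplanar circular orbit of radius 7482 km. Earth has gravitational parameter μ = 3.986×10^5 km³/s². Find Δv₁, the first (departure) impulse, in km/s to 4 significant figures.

Transfer-ellipse semi-major axis a_t = (r₁ + r₂)/2 = (64900 + 7482)/2 = 36191 km.
On the circular orbit at r = 64900 km, v_c = √(μ/r) = 2.478 km/s.
Transfer-orbit speed at the same r (vis-viva, a = a_t): v_t = √[μ(2/r − 1/a_t)] = 1.127 km/s.
Δv₁ = |v_t − v_c| = |1.127 − 2.478| = 1.351 km/s.

Δv₁ = 1.351 km/s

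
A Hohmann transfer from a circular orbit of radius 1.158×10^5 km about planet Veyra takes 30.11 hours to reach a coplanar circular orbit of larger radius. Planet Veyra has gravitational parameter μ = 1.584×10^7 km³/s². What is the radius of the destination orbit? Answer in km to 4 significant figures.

r₂ = 4.165×10^5 km

Transfer time t = 30.11 hours = 1.08396×10^5 s, and t = π√(a_t³/μ).
So a_t = (μ t²/π²)^(1/3) = (1.584×10^7 × (1.08396×10^5)² / π²)^(1/3) = 2.6617×10^5 km.
Since a_t = (r₁ + r₂)/2, r₂ = 2a_t − r₁ = 2×2.6617×10^5 − 1.158×10^5 = 4.1654×10^5 km.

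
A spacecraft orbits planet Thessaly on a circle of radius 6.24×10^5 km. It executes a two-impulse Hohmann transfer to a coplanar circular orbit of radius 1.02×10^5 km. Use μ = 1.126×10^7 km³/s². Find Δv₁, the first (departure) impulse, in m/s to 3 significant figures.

Δv₁ = 2000 m/s

Semi-major axis of the transfer orbit: a_t = (6.240×10^5 + 1.020×10^5)/2 = 3.630×10^5 km.
On the circular orbit at r = 6.240×10^5 km, v_c = √(μ/r) = 4.248 km/s.
Transfer-orbit speed at the same r (vis-viva, a = a_t): v_t = √[μ(2/r − 1/a_t)] = 2.252 km/s.
Δv₁ = |v_t − v_c| = |2.252 − 4.248| = 1.996 km/s.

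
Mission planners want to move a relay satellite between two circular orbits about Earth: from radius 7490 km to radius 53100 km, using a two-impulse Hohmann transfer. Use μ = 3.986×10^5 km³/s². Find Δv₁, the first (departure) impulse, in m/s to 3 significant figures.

Transfer-ellipse semi-major axis a_t = (r₁ + r₂)/2 = (7490 + 53100)/2 = 30295 km.
Circular speed at r = 7490 km: v_c = √(μ/r) = 7.295 km/s.
Transfer-orbit speed at the same r (vis-viva, a = a_t): v_t = √[μ(2/r − 1/a_t)] = 9.658 km/s.
Δv₁ = |v_t − v_c| = |9.658 − 7.295| = 2.363 km/s.

Δv₁ = 2360 m/s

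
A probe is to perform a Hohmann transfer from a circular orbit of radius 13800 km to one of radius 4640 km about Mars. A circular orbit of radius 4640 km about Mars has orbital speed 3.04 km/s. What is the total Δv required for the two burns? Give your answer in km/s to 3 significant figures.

Δv = 1.19 km/s

From the circular-orbit relation v² = μ/r at r = 4640 km: μ = v²r = (3.04)² × 4640 = 42881.0 km³/s².
Semi-major axis of the transfer orbit: a_t = (13800 + 4640)/2 = 9220 km.
Circular speed at r₁: v₁ = √(μ/r₁) = √(42881.0/13800) = 1.76276 km/s.
On the transfer ellipse at r₁, vis-viva equation gives v_a = √[μ(2/r₁ − 1/a_t)] = 1.25051 km/s.
First burn Δv₁ = |v_a − v₁| = 0.51225 km/s.
At r₂, v₂ = √(μ/r₂) = 3.04000 km/s.
Transfer-orbit speed at r₂: v_p = √[μ(2/r₂ − 1/a_t)] = 3.71918 km/s.
Second burn Δv₂ = |v₂ − v_p| = 0.67918 km/s.
Total Δv = Δv₁ + Δv₂ = 1.191 km/s.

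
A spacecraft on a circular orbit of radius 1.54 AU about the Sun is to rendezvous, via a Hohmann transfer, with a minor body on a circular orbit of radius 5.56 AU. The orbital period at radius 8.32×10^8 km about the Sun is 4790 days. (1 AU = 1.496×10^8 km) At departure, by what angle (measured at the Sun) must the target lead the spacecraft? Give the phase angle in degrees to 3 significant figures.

From Kepler's third law T² = 4π²r³/μ at r = 8.32×10^8 km, T = 4790 days = 4790 × 86400 s = 4.13856×10^8 s: μ = 4π²r³/T² = 1.32749×10^11 km³/s².
In km: r₁ = 1.54 × 1.496×10^8 = 2.30384×10^8 km; r₂ = 5.56 × 1.496×10^8 = 8.31776×10^8 km.
The Hohmann ellipse has a_t = (r₁ + r₂)/2 = 5.3108×10^8 km.
Transfer time t = π√(a_t³/μ) = 1.0553×10^8 s.
The target's mean motion on its circular orbit is ω₂ = √(μ/r₂³) = 1.5188×10^-8 rad/s.
Angle swept by the target during transfer: ω₂·t = 1.6028 rad = 91.83°.
The spacecraft traverses 180° on the transfer ellipse, so the target must lead by 180° − 91.83° = 88.2°.

φ = 88.2°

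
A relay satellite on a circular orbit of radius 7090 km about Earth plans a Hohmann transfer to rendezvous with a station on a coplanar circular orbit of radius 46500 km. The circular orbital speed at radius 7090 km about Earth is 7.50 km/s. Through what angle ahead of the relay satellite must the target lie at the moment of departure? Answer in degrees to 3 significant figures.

From the circular-orbit relation v² = μ/r at r = 7090 km: μ = v²r = (7.50)² × 7090 = 3.98812×10^5 km³/s².
Transfer-ellipse semi-major axis a_t = (r₁ + r₂)/2 = (7090 + 46500)/2 = 26795 km.
The half-period of the transfer ellipse is t = π√(a_t³/μ) = 21820 s.
The target's mean motion on its circular orbit is ω₂ = √(μ/r₂³) = 6.298×10^-5 rad/s.
Angle swept by the target during transfer: ω₂·t = 1.3742 rad = 78.74°.
The relay satellite traverses 180° on the transfer ellipse, so the target must lead by 180° − 78.74° = 101°.

φ = 101°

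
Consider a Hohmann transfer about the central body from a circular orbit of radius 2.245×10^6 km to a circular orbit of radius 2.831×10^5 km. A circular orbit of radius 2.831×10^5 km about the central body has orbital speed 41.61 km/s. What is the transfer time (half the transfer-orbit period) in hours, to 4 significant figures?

From the circular-orbit relation v² = μ/r at r = 2.831×10^5 km: μ = v²r = (41.61)² × 2.831×10^5 = 4.90157×10^8 km³/s².
Semi-major axis of the transfer orbit: a_t = (2.245×10^6 + 2.831×10^5)/2 = 1.26405×10^6 km.
Transfer time t = π√(a_t³/μ) = π√((1.26405×10^6)³ / 4.90157×10^8) = 2.0166×10^5 s.
Converting: 2.0166×10^5 s ÷ 3600 s/hour = 56.02 hours.

t = 56.02 hours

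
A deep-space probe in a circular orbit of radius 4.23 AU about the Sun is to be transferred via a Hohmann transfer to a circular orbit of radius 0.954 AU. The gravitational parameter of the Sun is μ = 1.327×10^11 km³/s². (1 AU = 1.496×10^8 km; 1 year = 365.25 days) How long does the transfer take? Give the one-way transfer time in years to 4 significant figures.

t = 2.087 years

In km: r₁ = 4.23 × 1.496×10^8 = 6.32808×10^8 km; r₂ = 0.954 × 1.496×10^8 = 1.427184×10^8 km.
The Hohmann ellipse has a_t = (r₁ + r₂)/2 = 3.877632×10^8 km.
Half the transfer-orbit period gives t = π√(a_t³/μ) = 6.585×10^7 s.
Converting: 6.585×10^7 s ÷ 3.15576×10^7 s/year (365.25 × 86400) = 2.087 years.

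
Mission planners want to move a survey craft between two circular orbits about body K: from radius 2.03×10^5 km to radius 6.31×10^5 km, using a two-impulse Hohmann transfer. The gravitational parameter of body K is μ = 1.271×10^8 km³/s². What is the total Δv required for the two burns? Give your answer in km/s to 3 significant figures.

Semi-major axis of the transfer orbit: a_t = (2.030×10^5 + 6.310×10^5)/2 = 4.170×10^5 km.
Circular speed at r₁: v₁ = √(μ/r₁) = √(1.271×10^8/2.030×10^5) = 25.022 km/s.
On the transfer ellipse at r₁, vis-viva equation gives v_p = √[μ(2/r₁ − 1/a_t)] = 30.780 km/s.
First burn Δv₁ = |v_p − v₁| = 5.758 km/s.
At r₂, v₂ = √(μ/r₂) = 14.192 km/s.
Transfer-orbit speed at r₂: v_a = √[μ(2/r₂ − 1/a_t)] = 9.9023 km/s.
Second burn Δv₂ = |v₂ − v_a| = 4.290 km/s.
Total Δv = Δv₁ + Δv₂ = 10.05 km/s.

Δv = 10.0 km/s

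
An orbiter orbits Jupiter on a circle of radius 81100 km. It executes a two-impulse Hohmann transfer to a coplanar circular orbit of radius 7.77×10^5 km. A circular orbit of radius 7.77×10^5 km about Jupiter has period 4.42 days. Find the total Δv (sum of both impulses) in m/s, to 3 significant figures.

Δv = 20900 m/s

From Kepler's third law T² = 4π²r³/μ at r = 7.77×10^5 km, T = 4.42 days = 4.42 × 86400 s = 3.81888×10^5 s: μ = 4π²r³/T² = 1.26985×10^8 km³/s².
Semi-major axis of the transfer orbit: a_t = (81100 + 7.770×10^5)/2 = 4.2905×10^5 km.
Circular speed at r₁: v₁ = √(μ/r₁) = √(1.26985×10^8/81100) = 39.57 km/s.
Transfer-orbit speed at r₁ (vis-viva equation): v_p = √[μ(2/r₁ − 1/a_t)] = 53.25 km/s.
First burn Δv₁ = |v_p − v₁| = 13.68 km/s.
Circular speed at r₂: v₂ = √(μ/r₂) = 12.784 km/s.
Transfer-orbit speed at r₂: v_a = √[μ(2/r₂ − 1/a_t)] = 5.5580 km/s.
Second burn Δv₂ = |v₂ − v_a| = 7.226 km/s.
Total Δv = Δv₁ + Δv₂ = 20.91 km/s.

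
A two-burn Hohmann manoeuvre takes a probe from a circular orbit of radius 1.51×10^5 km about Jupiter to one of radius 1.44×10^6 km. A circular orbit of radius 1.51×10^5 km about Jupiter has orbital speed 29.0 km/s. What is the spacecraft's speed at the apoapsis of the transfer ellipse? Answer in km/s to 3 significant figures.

From the circular-orbit relation v² = μ/r at r = 1.51×10^5 km: μ = v²r = (29.0)² × 1.51×10^5 = 1.26991×10^8 km³/s².
Semi-major axis of the transfer orbit: a_t = (1.510×10^5 + 1.440×10^6)/2 = 7.955×10^5 km.
At apoapsis, r = 1.440×10^6 km.
From the vis-viva equation, v = √[μ(2/r − 1/a_t)] = 4.091 km/s.

v = 4.09 km/s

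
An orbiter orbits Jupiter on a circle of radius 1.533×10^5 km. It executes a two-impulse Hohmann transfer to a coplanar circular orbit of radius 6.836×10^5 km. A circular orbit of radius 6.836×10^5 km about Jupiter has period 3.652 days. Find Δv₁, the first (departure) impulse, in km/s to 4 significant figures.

Δv₁ = 7.995 km/s

From Kepler's third law T² = 4π²r³/μ at r = 6.836×10^5 km, T = 3.652 days = 3.652 × 86400 s = 3.155328×10^5 s: μ = 4π²r³/T² = 1.26671×10^8 km³/s².
Transfer-ellipse semi-major axis a_t = (r₁ + r₂)/2 = (1.533×10^5 + 6.836×10^5)/2 = 4.1845×10^5 km.
Circular speed at r = 1.533×10^5 km: v_c = √(μ/r) = 28.7453 km/s.
Transfer-orbit speed at the same r (vis-viva, a = a_t): v_t = √[μ(2/r − 1/a_t)] = 36.7406 km/s.
Δv₁ = |v_t − v_c| = |36.7406 − 28.7453| = 7.995 km/s.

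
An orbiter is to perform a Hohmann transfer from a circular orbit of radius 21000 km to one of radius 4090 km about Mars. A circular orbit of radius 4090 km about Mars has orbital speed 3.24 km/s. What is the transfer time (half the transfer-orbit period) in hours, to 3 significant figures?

t = 5.92 hours

From the circular-orbit relation v² = μ/r at r = 4090 km: μ = v²r = (3.24)² × 4090 = 42935.2 km³/s².
The Hohmann ellipse has a_t = (r₁ + r₂)/2 = 12545 km.
Half the transfer-orbit period gives t = π√(a_t³/μ) = 21300 s.
Converting: 21300 s ÷ 3600 s/hour = 5.92 hours.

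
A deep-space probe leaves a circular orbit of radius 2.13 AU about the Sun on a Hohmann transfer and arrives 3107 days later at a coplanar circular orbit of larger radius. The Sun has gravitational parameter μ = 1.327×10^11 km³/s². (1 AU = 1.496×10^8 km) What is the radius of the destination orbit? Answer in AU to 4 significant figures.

In km: r₁ = 2.13 × 1.496×10^8 = 3.18648×10^8 km.
Transfer time t = 3107 days = 2.684448×10^8 s, and t = π√(a_t³/μ).
So a_t = (μ t²/π²)^(1/3) = (1.327×10^11 × (2.684448×10^8)² / π²)^(1/3) = 9.8953×10^8 km.
Since a_t = (r₁ + r₂)/2, r₂ = 2a_t − r₁ = 2×9.8953×10^8 − 3.18648×10^8 = 1.660412×10^9 km.
In AU: r₂ = 1.660412×10^9 / 1.496×10^8 = 11.10 AU.

r₂ = 11.10 AU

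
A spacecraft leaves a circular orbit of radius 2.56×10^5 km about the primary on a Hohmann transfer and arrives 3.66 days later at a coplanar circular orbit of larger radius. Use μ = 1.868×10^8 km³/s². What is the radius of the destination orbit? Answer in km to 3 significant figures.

r₂ = 2.22×10^6 km

Transfer time t = 3.66 days = 3.16224×10^5 s, and t = π√(a_t³/μ).
So a_t = (μ t²/π²)^(1/3) = (1.868×10^8 × (3.16224×10^5)² / π²)^(1/3) = 1.2370×10^6 km.
Since a_t = (r₁ + r₂)/2, r₂ = 2a_t − r₁ = 2×1.2370×10^6 − 2.560×10^5 = 2.218×10^6 km.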